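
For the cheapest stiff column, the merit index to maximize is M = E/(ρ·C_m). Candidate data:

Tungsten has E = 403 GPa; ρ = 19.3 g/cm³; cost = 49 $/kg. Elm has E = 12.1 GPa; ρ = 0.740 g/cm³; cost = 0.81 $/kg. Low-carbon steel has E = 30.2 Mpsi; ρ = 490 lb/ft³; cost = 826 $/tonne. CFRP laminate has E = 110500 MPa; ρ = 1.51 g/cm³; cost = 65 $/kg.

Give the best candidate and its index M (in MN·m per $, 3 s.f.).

Putting every candidate on a common basis:
  tungsten: E = 403.0 GPa, ρ = 19300 kg/m³, cost = 49.00 $/kg
  elm: E = 12.10 GPa, ρ = 740.0 kg/m³, cost = 0.8100 $/kg
  low-carbon steel: E = 208.2 GPa, ρ = 7849 kg/m³, cost = 0.8260 $/kg
  CFRP laminate: E = 110.5 GPa, ρ = 1510 kg/m³, cost = 65.00 $/kg
  low-carbon steel: M = 32.1 MN·m per $
  elm: M = 20.2 MN·m per $
  CFRP laminate: M = 1.13 MN·m per $
  tungsten: M = 0.426 MN·m per $
The maximum is for low-carbon steel.

low-carbon steel, M = 32.1 MN·m per $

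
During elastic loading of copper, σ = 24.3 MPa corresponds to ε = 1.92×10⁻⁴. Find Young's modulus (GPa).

127 GPa

E = σ/ε = 24.3 MPa / 1.92×10⁻⁴ = 126600 MPa = 127 GPa.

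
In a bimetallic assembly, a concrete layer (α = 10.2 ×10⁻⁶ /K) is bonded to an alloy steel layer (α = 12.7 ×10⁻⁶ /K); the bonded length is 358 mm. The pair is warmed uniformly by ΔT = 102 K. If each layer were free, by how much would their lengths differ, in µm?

91.3 µm

Δα = |10.2 − 12.7|×10⁻⁶/K = 2.50×10⁻⁶/K.
ΔL_mismatch = Δα·L·ΔT = 2.50×10⁻⁶ × 358.0 mm × 102.0 K = 91.3 µm.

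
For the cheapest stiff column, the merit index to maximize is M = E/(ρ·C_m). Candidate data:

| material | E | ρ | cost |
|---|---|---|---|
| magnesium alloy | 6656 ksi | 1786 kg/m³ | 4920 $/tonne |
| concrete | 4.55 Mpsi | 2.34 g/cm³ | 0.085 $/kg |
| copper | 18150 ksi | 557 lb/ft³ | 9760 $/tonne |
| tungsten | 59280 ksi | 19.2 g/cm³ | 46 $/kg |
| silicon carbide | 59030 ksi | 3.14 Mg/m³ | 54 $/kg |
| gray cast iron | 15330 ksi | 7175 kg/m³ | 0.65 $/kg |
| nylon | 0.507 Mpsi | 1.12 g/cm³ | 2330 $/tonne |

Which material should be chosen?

concrete

Convert each candidate to consistent units, then evaluate M:
  magnesium alloy: E = 45.89 GPa, ρ = 1786 kg/m³, cost = 4.920 $/kg
  concrete: E = 31.37 GPa, ρ = 2340 kg/m³, cost = 0.08500 $/kg
  copper: E = 125.1 GPa, ρ = 8922 kg/m³, cost = 9.760 $/kg
  tungsten: E = 408.7 GPa, ρ = 19200 kg/m³, cost = 46.00 $/kg
  silicon carbide: E = 407.0 GPa, ρ = 3140 kg/m³, cost = 54.00 $/kg
  gray cast iron: E = 105.7 GPa, ρ = 7175 kg/m³, cost = 0.6500 $/kg
  nylon: E = 3.496 GPa, ρ = 1120 kg/m³, cost = 2.330 $/kg
  concrete: M = 158 MN·m per $
  gray cast iron: M = 22.7 MN·m per $
  magnesium alloy: M = 5.22 MN·m per $
  silicon carbide: M = 2.40 MN·m per $
  copper: M = 1.44 MN·m per $
  nylon: M = 1.34 MN·m per $
  tungsten: M = 0.463 MN·m per $
The maximum is for concrete.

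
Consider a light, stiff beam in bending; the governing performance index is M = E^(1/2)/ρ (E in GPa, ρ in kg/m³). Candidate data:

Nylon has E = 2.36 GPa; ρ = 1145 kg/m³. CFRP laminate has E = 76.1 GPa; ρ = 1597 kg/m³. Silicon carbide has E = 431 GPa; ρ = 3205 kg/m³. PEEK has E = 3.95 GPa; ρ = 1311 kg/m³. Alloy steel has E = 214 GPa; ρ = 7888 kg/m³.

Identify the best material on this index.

Computing M directly (units already consistent):
  silicon carbide: M = 6.48×10⁻³
  CFRP laminate: M = 5.46×10⁻³
  alloy steel: M = 1.85×10⁻³
  PEEK: M = 1.52×10⁻³
  nylon: M = 1.34×10⁻³
Highest index: silicon carbide.

silicon carbide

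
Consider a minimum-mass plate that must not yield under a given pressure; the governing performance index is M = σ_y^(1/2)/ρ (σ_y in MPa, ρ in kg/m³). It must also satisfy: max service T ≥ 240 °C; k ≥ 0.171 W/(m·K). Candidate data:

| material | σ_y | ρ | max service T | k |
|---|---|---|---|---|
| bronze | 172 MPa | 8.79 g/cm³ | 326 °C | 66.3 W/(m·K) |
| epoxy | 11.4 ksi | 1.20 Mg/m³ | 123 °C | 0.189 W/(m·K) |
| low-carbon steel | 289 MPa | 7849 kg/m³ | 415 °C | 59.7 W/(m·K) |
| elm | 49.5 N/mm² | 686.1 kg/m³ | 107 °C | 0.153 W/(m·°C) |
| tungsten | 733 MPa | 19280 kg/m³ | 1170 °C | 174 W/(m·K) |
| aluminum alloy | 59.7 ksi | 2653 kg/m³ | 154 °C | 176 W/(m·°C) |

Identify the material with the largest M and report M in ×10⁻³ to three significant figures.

Screen on constraints: max service T ≥ 240 °C; k ≥ 0.171 W/(m·K). Survivors: bronze, low-carbon steel, tungsten.
In SI units:
  bronze: σ_y = 172.0 MPa, ρ = 8790 kg/m³
  low-carbon steel: σ_y = 289.0 MPa, ρ = 7849 kg/m³
  tungsten: σ_y = 733.0 MPa, ρ = 19280 kg/m³
  low-carbon steel: M = 2.17×10⁻³
  bronze: M = 1.49×10⁻³
  tungsten: M = 1.40×10⁻³
Low-carbon steel has the largest M.

low-carbon steel, M = 2.17×10⁻³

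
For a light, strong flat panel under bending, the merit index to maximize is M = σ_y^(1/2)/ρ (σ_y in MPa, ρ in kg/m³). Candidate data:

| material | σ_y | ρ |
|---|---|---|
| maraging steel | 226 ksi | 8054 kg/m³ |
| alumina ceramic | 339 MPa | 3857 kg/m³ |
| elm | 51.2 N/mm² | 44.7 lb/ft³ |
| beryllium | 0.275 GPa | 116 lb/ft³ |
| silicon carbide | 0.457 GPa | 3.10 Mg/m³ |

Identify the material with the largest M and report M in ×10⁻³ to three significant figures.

In SI units:
  maraging steel: σ_y = 1558 MPa, ρ = 8054 kg/m³
  alumina ceramic: σ_y = 339.0 MPa, ρ = 3857 kg/m³
  elm: σ_y = 51.20 MPa, ρ = 716.0 kg/m³
  beryllium: σ_y = 275.0 MPa, ρ = 1858 kg/m³
  silicon carbide: σ_y = 457.0 MPa, ρ = 3100 kg/m³
  elm: M = 9.99×10⁻³
  beryllium: M = 8.92×10⁻³
  silicon carbide: M = 6.90×10⁻³
  maraging steel: M = 4.90×10⁻³
  alumina ceramic: M = 4.77×10⁻³
Elm has the largest M.

elm, M = 9.99×10⁻³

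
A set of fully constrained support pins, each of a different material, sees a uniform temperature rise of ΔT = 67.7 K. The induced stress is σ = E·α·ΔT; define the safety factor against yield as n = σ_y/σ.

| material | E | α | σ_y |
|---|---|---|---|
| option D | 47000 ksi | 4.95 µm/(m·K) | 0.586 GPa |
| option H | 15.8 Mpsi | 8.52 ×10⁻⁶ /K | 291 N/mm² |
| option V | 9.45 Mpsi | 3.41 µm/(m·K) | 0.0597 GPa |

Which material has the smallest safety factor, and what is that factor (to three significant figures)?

option V, n = 3.97

In consistent units (E in GPa, α in ×10⁻⁶/K, σ_y in MPa):
  option D: E = 324.1, α = 4.95, σ_y = 586.0 → σ = 109 MPa, n = 5.40
  option H: E = 108.9, α = 8.52, σ_y = 291.0 → σ = 62.8 MPa, n = 4.63
  option V: E = 65.16, α = 3.41, σ_y = 59.70 → σ = 15.0 MPa, n = 3.97
The minimum is option V at n = 3.97.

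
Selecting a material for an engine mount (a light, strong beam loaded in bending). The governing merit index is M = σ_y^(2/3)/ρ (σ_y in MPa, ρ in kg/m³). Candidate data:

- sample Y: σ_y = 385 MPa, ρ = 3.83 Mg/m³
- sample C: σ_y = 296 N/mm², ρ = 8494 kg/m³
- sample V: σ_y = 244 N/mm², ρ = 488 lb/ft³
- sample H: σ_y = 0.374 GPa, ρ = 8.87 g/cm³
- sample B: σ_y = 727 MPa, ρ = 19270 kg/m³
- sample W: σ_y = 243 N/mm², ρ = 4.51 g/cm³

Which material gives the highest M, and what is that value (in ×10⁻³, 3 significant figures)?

sample Y, M = 13.8×10⁻³

After converting to SI:
  sample Y: σ_y = 385.0 MPa, ρ = 3830 kg/m³
  sample C: σ_y = 296.0 MPa, ρ = 8494 kg/m³
  sample V: σ_y = 244.0 MPa, ρ = 7817 kg/m³
  sample H: σ_y = 374.0 MPa, ρ = 8870 kg/m³
  sample B: σ_y = 727.0 MPa, ρ = 19270 kg/m³
  sample W: σ_y = 243.0 MPa, ρ = 4510 kg/m³
  sample Y: M = 13.8×10⁻³
  sample W: M = 8.63×10⁻³
  sample H: M = 5.85×10⁻³
  sample C: M = 5.23×10⁻³
  sample V: M = 5.00×10⁻³
  sample B: M = 4.20×10⁻³
Highest index: sample Y.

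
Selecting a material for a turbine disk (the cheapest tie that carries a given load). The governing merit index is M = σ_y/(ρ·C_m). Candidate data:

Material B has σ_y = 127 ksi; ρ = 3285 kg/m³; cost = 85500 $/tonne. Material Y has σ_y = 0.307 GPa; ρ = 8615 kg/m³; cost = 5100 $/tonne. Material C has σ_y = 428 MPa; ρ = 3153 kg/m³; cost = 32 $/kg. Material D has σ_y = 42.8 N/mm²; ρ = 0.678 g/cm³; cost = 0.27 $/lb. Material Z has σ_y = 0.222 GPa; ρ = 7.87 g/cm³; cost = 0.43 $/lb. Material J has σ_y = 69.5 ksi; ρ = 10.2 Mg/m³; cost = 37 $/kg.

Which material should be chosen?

Putting every candidate on a common basis:
  material B: σ_y = 875.6 MPa, ρ = 3285 kg/m³, cost = 85.50 $/kg
  material Y: σ_y = 307.0 MPa, ρ = 8615 kg/m³, cost = 5.100 $/kg
  material C: σ_y = 428.0 MPa, ρ = 3153 kg/m³, cost = 32.00 $/kg
  material D: σ_y = 42.80 MPa, ρ = 678.0 kg/m³, cost = 0.5952 $/kg
  material Z: σ_y = 222.0 MPa, ρ = 7870 kg/m³, cost = 0.9480 $/kg
  material J: σ_y = 479.2 MPa, ρ = 10200 kg/m³, cost = 37.00 $/kg
  material D: M = 106 kN·m per $
  material Z: M = 29.8 kN·m per $
  material Y: M = 6.99 kN·m per $
  material C: M = 4.24 kN·m per $
  material B: M = 3.12 kN·m per $
  material J: M = 1.27 kN·m per $
The maximum is for material D.

material D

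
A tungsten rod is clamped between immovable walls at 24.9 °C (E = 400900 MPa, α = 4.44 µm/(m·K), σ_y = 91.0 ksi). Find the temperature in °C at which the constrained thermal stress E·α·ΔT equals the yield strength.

377 °C

E = 400900 MPa = 400.9 GPa.
σ_y = 91.0 ksi = 627.4 MPa.
E·α·ΔT = 627.4 MPa ⇒ ΔT = 627.4 / (400.9×10³ × 4.44×10⁻⁶) = 352.5 K.
T = 24.9 + 352.5 = 377.4 °C.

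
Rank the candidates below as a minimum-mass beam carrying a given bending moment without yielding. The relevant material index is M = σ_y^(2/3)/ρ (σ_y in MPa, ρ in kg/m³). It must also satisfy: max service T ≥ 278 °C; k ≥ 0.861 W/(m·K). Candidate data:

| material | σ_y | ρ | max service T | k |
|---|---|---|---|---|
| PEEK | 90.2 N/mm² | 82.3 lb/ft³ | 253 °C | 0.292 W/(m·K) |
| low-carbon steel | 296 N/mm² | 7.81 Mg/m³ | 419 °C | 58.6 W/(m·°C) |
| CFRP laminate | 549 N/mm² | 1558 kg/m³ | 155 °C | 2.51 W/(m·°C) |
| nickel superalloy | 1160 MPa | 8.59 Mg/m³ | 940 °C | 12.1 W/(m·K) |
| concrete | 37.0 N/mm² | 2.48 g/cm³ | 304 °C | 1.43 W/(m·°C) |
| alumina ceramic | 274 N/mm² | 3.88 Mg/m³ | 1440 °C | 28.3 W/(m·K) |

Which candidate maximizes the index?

nickel superalloy

Screen on constraints: max service T ≥ 278 °C; k ≥ 0.861 W/(m·K). Survivors: low-carbon steel, nickel superalloy, concrete, alumina ceramic.
In SI units:
  low-carbon steel: σ_y = 296.0 MPa, ρ = 7810 kg/m³
  nickel superalloy: σ_y = 1160 MPa, ρ = 8590 kg/m³
  concrete: σ_y = 37.00 MPa, ρ = 2480 kg/m³
  alumina ceramic: σ_y = 274.0 MPa, ρ = 3880 kg/m³
  nickel superalloy: M = 12.9×10⁻³
  alumina ceramic: M = 10.9×10⁻³
  low-carbon steel: M = 5.69×10⁻³
  concrete: M = 4.48×10⁻³
Highest index: nickel superalloy.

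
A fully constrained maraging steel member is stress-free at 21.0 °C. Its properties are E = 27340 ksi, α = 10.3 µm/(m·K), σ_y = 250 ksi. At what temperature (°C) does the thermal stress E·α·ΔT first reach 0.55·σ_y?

E = 27340 ksi = 188.5 GPa.
σ_y = 250 ksi = 1724 MPa.
E·α·ΔT = 948.0 MPa ⇒ ΔT = 948.0 / (188.5×10³ × 10.3×10⁻⁶) = 488.3 K.
T = 21.0 + 488.3 = 509.3 °C.

509 °C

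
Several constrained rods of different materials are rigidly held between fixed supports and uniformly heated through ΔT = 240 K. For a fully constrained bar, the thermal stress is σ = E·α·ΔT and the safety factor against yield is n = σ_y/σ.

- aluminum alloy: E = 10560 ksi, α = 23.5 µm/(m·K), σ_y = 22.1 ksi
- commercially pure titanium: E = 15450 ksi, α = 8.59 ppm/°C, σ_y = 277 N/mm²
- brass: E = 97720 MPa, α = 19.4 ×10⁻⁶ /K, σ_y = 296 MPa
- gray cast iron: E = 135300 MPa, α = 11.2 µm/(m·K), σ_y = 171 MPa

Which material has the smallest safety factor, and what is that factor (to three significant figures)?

Converting E to GPa, α to ×10⁻⁶/K, σ_y to MPa, then σ and n for each:
  aluminum alloy: E = 72.81, α = 23.5, σ_y = 152.4 → σ = 411 MPa, n = 0.371
  commercially pure titanium: E = 106.5, α = 8.59, σ_y = 277.0 → σ = 220 MPa, n = 1.26
  brass: E = 97.72, α = 19.4, σ_y = 296.0 → σ = 455 MPa, n = 0.651
  gray cast iron: E = 135.3, α = 11.2, σ_y = 171.0 → σ = 364 MPa, n = 0.470
Smallest n: aluminum alloy with n = 0.371.

aluminum alloy, n = 0.371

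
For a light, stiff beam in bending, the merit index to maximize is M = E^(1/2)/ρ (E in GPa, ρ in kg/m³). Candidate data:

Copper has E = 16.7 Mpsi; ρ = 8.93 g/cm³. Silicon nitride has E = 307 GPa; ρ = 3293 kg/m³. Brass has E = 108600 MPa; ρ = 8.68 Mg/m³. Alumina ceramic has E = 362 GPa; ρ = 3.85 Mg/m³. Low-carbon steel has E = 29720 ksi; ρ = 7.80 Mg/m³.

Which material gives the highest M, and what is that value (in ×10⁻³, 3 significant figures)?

Normalizing units and computing the index:
  copper: E = 115.1 GPa, ρ = 8930 kg/m³
  silicon nitride: E = 307.0 GPa, ρ = 3293 kg/m³
  brass: E = 108.6 GPa, ρ = 8680 kg/m³
  alumina ceramic: E = 362.0 GPa, ρ = 3850 kg/m³
  low-carbon steel: E = 204.9 GPa, ρ = 7800 kg/m³
  silicon nitride: M = 5.32×10⁻³
  alumina ceramic: M = 4.94×10⁻³
  low-carbon steel: M = 1.84×10⁻³
  copper: M = 1.20×10⁻³
  brass: M = 1.20×10⁻³
Highest index: silicon nitride.

silicon nitride, M = 5.32×10⁻³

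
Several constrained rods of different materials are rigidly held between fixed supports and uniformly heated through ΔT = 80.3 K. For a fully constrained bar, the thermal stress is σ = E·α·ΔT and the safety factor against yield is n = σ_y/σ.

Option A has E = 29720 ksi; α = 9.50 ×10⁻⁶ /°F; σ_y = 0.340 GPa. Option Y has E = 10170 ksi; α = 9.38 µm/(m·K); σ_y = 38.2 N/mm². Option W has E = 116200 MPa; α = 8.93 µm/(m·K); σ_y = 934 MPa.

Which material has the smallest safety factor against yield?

option Y

With everything in SI (GPa, ×10⁻⁶/K, MPa):
  option A: E = 204.9, α = 17.1, σ_y = 340.0 → σ = 281 MPa, n = 1.21
  option Y: E = 70.12, α = 9.38, σ_y = 38.20 → σ = 52.8 MPa, n = 0.723
  option W: E = 116.2, α = 8.93, σ_y = 934.0 → σ = 83.3 MPa, n = 11.2
Smallest n: option Y with n = 0.723.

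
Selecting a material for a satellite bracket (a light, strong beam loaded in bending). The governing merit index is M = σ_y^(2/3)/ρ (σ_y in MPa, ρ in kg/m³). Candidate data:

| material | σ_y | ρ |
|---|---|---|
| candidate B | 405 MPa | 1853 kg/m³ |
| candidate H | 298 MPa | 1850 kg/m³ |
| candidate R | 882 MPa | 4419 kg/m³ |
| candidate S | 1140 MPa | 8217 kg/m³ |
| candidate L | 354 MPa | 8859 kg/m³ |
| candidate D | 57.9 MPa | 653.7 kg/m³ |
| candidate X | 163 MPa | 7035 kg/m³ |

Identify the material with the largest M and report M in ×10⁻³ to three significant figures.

Per-candidate index values:
  candidate B: M = 29.5×10⁻³
  candidate H: M = 24.1×10⁻³
  candidate D: M = 22.9×10⁻³
  candidate R: M = 20.8×10⁻³
  candidate S: M = 13.3×10⁻³
  candidate L: M = 5.65×10⁻³
  candidate X: M = 4.24×10⁻³
The maximum is for candidate B.

candidate B, M = 29.5×10⁻³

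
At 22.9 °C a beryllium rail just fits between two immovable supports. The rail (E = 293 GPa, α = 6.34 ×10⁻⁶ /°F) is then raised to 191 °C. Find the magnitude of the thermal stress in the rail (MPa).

α = 6.34×10⁻⁶/°F × 9/5 = 11.4×10⁻⁶/K.
ΔT = 168.1 K. Constrained thermal stress σ = E·α·ΔT = 293.0×10³ MPa × 11.4×10⁻⁶ × 168.1 = 562 MPa (compressive).

562 MPa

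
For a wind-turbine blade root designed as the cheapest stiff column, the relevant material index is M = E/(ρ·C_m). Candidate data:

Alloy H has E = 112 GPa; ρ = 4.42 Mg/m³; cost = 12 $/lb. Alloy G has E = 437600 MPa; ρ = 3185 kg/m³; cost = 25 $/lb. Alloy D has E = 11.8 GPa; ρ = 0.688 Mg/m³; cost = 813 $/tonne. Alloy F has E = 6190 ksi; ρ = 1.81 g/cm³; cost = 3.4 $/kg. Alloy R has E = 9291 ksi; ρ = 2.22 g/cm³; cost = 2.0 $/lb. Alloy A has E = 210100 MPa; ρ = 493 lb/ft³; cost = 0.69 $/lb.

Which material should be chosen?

In SI units:
  alloy H: E = 112.0 GPa, ρ = 4420 kg/m³, cost = 26.46 $/kg
  alloy G: E = 437.6 GPa, ρ = 3185 kg/m³, cost = 55.11 $/kg
  alloy D: E = 11.80 GPa, ρ = 688.0 kg/m³, cost = 0.8130 $/kg
  alloy F: E = 42.68 GPa, ρ = 1810 kg/m³, cost = 3.400 $/kg
  alloy R: E = 64.06 GPa, ρ = 2220 kg/m³, cost = 4.409 $/kg
  alloy A: E = 210.1 GPa, ρ = 7897 kg/m³, cost = 1.521 $/kg
  alloy D: M = 21.1 MN·m per $
  alloy A: M = 17.5 MN·m per $
  alloy F: M = 6.94 MN·m per $
  alloy R: M = 6.54 MN·m per $
  alloy G: M = 2.49 MN·m per $
  alloy H: M = 0.958 MN·m per $
Highest index: alloy D.

alloy D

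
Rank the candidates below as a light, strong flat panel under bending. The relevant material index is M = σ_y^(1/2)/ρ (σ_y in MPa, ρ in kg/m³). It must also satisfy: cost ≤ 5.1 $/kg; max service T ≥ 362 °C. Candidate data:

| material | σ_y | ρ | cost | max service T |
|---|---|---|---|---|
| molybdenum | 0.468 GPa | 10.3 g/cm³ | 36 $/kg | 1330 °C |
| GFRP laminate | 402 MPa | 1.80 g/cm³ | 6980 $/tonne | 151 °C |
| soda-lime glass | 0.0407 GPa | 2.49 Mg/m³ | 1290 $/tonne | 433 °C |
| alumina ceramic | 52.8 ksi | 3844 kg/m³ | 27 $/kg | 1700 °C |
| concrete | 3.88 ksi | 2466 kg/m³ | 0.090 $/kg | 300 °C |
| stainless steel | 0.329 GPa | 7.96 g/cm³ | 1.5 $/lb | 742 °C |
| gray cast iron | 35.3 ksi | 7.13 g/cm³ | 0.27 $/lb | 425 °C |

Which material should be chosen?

Screen on constraints: cost ≤ 5.1 $/kg; max service T ≥ 362 °C. Survivors: soda-lime glass, stainless steel, gray cast iron.
Convert each candidate to consistent units, then evaluate M:
  soda-lime glass: σ_y = 40.70 MPa, ρ = 2490 kg/m³
  stainless steel: σ_y = 329.0 MPa, ρ = 7960 kg/m³
  gray cast iron: σ_y = 243.4 MPa, ρ = 7130 kg/m³
  soda-lime glass: M = 2.56×10⁻³
  stainless steel: M = 2.28×10⁻³
  gray cast iron: M = 2.19×10⁻³
The maximum is for soda-lime glass.

soda-lime glass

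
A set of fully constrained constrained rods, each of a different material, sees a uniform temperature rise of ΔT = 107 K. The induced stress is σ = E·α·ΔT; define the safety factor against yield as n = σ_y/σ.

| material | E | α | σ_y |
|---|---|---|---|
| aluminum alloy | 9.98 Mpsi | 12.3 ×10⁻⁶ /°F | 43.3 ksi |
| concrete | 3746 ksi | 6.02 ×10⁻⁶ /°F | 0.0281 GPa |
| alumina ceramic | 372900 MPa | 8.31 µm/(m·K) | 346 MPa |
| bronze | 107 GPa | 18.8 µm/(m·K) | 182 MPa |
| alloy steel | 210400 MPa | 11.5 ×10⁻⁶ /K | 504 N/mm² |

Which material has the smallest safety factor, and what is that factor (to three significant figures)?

bronze, n = 0.846

With everything in SI (GPa, ×10⁻⁶/K, MPa):
  aluminum alloy: E = 68.81, α = 22.1, σ_y = 298.5 → σ = 163 MPa, n = 1.83
  concrete: E = 25.83, α = 10.8, σ_y = 28.10 → σ = 29.9 MPa, n = 0.938
  alumina ceramic: E = 372.9, α = 8.31, σ_y = 346.0 → σ = 332 MPa, n = 1.04
  bronze: E = 107.0, α = 18.8, σ_y = 182.0 → σ = 215 MPa, n = 0.846
  alloy steel: E = 210.4, α = 11.5, σ_y = 504.0 → σ = 259 MPa, n = 1.95
The minimum is bronze at n = 0.846.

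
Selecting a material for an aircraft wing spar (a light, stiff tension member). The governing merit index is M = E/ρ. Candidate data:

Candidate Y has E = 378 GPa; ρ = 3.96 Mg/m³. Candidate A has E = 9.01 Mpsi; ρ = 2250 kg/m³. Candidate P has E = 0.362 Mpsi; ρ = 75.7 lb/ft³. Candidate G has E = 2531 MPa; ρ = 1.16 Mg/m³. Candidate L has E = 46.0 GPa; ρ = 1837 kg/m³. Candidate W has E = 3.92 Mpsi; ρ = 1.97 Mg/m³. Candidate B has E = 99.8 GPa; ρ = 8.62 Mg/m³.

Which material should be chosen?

Normalizing units and computing the index:
  candidate Y: E = 378.0 GPa, ρ = 3960 kg/m³
  candidate A: E = 62.12 GPa, ρ = 2250 kg/m³
  candidate P: E = 2.496 GPa, ρ = 1213 kg/m³
  candidate G: E = 2.531 GPa, ρ = 1160 kg/m³
  candidate L: E = 46.00 GPa, ρ = 1837 kg/m³
  candidate W: E = 27.03 GPa, ρ = 1970 kg/m³
  candidate B: E = 99.80 GPa, ρ = 8620 kg/m³
  candidate Y: M = 95.5 MN·m/kg
  candidate A: M = 27.6 MN·m/kg
  candidate L: M = 25.0 MN·m/kg
  candidate W: M = 13.7 MN·m/kg
  candidate B: M = 11.6 MN·m/kg
  candidate G: M = 2.18 MN·m/kg
  candidate P: M = 2.06 MN·m/kg
The maximum is for candidate Y.

candidate Y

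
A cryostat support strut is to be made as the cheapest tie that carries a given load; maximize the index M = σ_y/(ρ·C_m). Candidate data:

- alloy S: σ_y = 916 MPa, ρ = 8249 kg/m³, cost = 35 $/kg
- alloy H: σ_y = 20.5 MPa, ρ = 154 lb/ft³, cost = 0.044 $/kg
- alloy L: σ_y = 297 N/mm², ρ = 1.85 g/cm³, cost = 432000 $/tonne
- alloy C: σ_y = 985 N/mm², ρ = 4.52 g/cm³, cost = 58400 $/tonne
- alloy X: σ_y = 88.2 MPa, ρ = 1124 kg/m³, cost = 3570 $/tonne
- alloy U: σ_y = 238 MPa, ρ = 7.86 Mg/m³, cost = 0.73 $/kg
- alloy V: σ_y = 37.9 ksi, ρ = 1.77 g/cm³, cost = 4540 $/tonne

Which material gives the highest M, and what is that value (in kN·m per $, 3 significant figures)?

alloy H, M = 189 kN·m per $

After converting to SI:
  alloy S: σ_y = 916.0 MPa, ρ = 8249 kg/m³, cost = 35.00 $/kg
  alloy H: σ_y = 20.50 MPa, ρ = 2467 kg/m³, cost = 0.04400 $/kg
  alloy L: σ_y = 297.0 MPa, ρ = 1850 kg/m³, cost = 432.0 $/kg
  alloy C: σ_y = 985.0 MPa, ρ = 4520 kg/m³, cost = 58.40 $/kg
  alloy X: σ_y = 88.20 MPa, ρ = 1124 kg/m³, cost = 3.570 $/kg
  alloy U: σ_y = 238.0 MPa, ρ = 7860 kg/m³, cost = 0.7300 $/kg
  alloy V: σ_y = 261.3 MPa, ρ = 1770 kg/m³, cost = 4.540 $/kg
  alloy H: M = 189 kN·m per $
  alloy U: M = 41.5 kN·m per $
  alloy V: M = 32.5 kN·m per $
  alloy X: M = 22.0 kN·m per $
  alloy C: M = 3.73 kN·m per $
  alloy S: M = 3.17 kN·m per $
  alloy L: M = 0.372 kN·m per $
Alloy H ranks first.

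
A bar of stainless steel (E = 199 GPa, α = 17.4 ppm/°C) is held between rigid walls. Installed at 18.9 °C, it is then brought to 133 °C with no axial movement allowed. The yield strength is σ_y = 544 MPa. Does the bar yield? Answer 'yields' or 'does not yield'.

ΔT = 114.1 K. Constrained thermal stress σ = E·α·ΔT = 199.0×10³ MPa × 17.4×10⁻⁶ × 114.1 = 395 MPa (compressive).
Compare to σ_y = 544 MPa: σ < σ_y, so it does not yield.

does not yield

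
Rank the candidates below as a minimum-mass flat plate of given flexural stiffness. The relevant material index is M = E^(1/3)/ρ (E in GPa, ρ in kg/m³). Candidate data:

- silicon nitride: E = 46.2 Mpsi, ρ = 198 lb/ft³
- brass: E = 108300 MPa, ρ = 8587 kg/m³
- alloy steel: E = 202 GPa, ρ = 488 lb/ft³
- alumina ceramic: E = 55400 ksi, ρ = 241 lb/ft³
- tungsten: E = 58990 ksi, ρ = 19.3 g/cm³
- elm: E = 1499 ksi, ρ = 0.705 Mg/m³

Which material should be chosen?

In SI units:
  silicon nitride: E = 318.5 GPa, ρ = 3172 kg/m³
  brass: E = 108.3 GPa, ρ = 8587 kg/m³
  alloy steel: E = 202.0 GPa, ρ = 7817 kg/m³
  alumina ceramic: E = 382.0 GPa, ρ = 3860 kg/m³
  tungsten: E = 406.7 GPa, ρ = 19300 kg/m³
  elm: E = 10.34 GPa, ρ = 705.0 kg/m³
  elm: M = 3.09×10⁻³
  silicon nitride: M = 2.15×10⁻³
  alumina ceramic: M = 1.88×10⁻³
  alloy steel: M = 0.751×10⁻³
  brass: M = 0.555×10⁻³
  tungsten: M = 0.384×10⁻³
Highest index: elm.

elm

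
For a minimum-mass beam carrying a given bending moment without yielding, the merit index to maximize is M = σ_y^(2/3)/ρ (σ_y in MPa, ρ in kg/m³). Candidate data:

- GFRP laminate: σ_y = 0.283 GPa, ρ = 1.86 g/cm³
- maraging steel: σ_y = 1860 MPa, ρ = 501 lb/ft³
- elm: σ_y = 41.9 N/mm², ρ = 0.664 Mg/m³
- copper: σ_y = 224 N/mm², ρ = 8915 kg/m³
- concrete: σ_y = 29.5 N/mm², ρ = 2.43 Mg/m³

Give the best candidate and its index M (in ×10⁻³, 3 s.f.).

Convert each candidate to consistent units, then evaluate M:
  GFRP laminate: σ_y = 283.0 MPa, ρ = 1860 kg/m³
  maraging steel: σ_y = 1860 MPa, ρ = 8025 kg/m³
  elm: σ_y = 41.90 MPa, ρ = 664.0 kg/m³
  copper: σ_y = 224.0 MPa, ρ = 8915 kg/m³
  concrete: σ_y = 29.50 MPa, ρ = 2430 kg/m³
  GFRP laminate: M = 23.2×10⁻³
  maraging steel: M = 18.8×10⁻³
  elm: M = 18.2×10⁻³
  copper: M = 4.14×10⁻³
  concrete: M = 3.93×10⁻³
GFRP laminate has the largest M.

GFRP laminate, M = 23.2×10⁻³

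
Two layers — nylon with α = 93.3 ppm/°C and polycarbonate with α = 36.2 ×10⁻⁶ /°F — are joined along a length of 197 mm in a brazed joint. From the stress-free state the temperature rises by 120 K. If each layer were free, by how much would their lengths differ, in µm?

polycarbonate: α = 36.2×10⁻⁶/°F × 9/5 = 65.2×10⁻⁶/K.
Δα = |93.3 − 65.2|×10⁻⁶/K = 28.1×10⁻⁶/K.
ΔL_mismatch = Δα·L·ΔT = 28.1×10⁻⁶ × 197.0 mm × 120.0 K = 665 µm.

665 µm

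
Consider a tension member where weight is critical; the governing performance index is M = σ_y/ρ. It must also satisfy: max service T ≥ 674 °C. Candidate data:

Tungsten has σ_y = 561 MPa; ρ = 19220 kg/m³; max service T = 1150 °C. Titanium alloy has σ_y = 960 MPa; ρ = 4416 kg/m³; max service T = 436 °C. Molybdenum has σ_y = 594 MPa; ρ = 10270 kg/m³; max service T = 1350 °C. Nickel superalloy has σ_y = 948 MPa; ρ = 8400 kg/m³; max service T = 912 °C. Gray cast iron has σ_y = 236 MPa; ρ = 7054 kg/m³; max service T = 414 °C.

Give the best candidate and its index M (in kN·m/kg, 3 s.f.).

nickel superalloy, M = 113 kN·m/kg

Screen on constraints: max service T ≥ 674 °C. Survivors: tungsten, molybdenum, nickel superalloy.
Computing M directly (units already consistent):
  nickel superalloy: M = 113 kN·m/kg
  molybdenum: M = 57.8 kN·m/kg
  tungsten: M = 29.2 kN·m/kg
Nickel superalloy ranks first.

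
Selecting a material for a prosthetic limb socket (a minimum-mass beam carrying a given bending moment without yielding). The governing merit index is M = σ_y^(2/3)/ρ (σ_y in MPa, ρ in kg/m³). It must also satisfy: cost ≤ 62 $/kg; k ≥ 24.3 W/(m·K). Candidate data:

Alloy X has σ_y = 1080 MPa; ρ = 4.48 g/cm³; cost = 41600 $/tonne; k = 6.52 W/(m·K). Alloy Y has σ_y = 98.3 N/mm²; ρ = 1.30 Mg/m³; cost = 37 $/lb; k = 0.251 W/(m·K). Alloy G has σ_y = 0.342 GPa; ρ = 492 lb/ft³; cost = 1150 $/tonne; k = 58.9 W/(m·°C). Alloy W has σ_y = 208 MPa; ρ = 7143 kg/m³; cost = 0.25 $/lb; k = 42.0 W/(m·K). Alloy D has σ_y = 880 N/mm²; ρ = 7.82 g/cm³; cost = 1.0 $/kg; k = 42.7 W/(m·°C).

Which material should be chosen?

alloy D

Screen on constraints: cost ≤ 62 $/kg; k ≥ 24.3 W/(m·K). Survivors: alloy G, alloy W, alloy D.
Putting every candidate on a common basis:
  alloy G: σ_y = 342.0 MPa, ρ = 7881 kg/m³
  alloy W: σ_y = 208.0 MPa, ρ = 7143 kg/m³
  alloy D: σ_y = 880.0 MPa, ρ = 7820 kg/m³
  alloy D: M = 11.7×10⁻³
  alloy G: M = 6.21×10⁻³
  alloy W: M = 4.91×10⁻³
The maximum is for alloy D.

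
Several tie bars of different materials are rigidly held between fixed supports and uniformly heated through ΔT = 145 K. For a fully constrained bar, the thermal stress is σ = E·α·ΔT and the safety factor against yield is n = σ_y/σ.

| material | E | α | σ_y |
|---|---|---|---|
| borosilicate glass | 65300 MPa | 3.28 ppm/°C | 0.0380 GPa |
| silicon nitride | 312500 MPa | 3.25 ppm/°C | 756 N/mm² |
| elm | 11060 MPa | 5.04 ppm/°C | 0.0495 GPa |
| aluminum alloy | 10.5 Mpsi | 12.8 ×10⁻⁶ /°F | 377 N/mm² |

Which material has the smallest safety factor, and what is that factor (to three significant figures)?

In consistent units (E in GPa, α in ×10⁻⁶/K, σ_y in MPa):
  borosilicate glass: E = 65.30, α = 3.28, σ_y = 38.00 → σ = 31.1 MPa, n = 1.22
  silicon nitride: E = 312.5, α = 3.25, σ_y = 756.0 → σ = 147 MPa, n = 5.13
  elm: E = 11.06, α = 5.04, σ_y = 49.50 → σ = 8.08 MPa, n = 6.12
  aluminum alloy: E = 72.39, α = 23.0, σ_y = 377.0 → σ = 242 MPa, n = 1.56
Smallest n: borosilicate glass with n = 1.22.

borosilicate glass, n = 1.22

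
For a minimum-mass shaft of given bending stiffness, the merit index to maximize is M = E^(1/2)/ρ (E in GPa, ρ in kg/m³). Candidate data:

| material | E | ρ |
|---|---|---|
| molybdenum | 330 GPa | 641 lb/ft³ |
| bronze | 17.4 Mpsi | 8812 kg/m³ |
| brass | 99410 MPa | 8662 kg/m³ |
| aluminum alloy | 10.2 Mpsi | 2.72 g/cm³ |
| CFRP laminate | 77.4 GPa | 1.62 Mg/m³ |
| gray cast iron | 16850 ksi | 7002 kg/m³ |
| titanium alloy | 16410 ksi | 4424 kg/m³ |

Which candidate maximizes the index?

CFRP laminate

After converting to SI:
  molybdenum: E = 330.0 GPa, ρ = 10270 kg/m³
  bronze: E = 120.0 GPa, ρ = 8812 kg/m³
  brass: E = 99.41 GPa, ρ = 8662 kg/m³
  aluminum alloy: E = 70.33 GPa, ρ = 2720 kg/m³
  CFRP laminate: E = 77.40 GPa, ρ = 1620 kg/m³
  gray cast iron: E = 116.2 GPa, ρ = 7002 kg/m³
  titanium alloy: E = 113.1 GPa, ρ = 4424 kg/m³
  CFRP laminate: M = 5.43×10⁻³
  aluminum alloy: M = 3.08×10⁻³
  titanium alloy: M = 2.40×10⁻³
  molybdenum: M = 1.77×10⁻³
  gray cast iron: M = 1.54×10⁻³
  bronze: M = 1.24×10⁻³
  brass: M = 1.15×10⁻³
The maximum is for CFRP laminate.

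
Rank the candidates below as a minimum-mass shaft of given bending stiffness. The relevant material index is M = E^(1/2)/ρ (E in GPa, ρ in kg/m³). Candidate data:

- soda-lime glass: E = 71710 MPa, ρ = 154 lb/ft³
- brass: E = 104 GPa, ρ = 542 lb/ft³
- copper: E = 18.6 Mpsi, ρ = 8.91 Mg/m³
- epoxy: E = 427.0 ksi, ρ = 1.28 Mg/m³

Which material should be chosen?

soda-lime glass

Convert each candidate to consistent units, then evaluate M:
  soda-lime glass: E = 71.71 GPa, ρ = 2467 kg/m³
  brass: E = 104.0 GPa, ρ = 8682 kg/m³
  copper: E = 128.2 GPa, ρ = 8910 kg/m³
  epoxy: E = 2.944 GPa, ρ = 1280 kg/m³
  soda-lime glass: M = 3.43×10⁻³
  epoxy: M = 1.34×10⁻³
  copper: M = 1.27×10⁻³
  brass: M = 1.17×10⁻³
Soda-lime glass has the largest M.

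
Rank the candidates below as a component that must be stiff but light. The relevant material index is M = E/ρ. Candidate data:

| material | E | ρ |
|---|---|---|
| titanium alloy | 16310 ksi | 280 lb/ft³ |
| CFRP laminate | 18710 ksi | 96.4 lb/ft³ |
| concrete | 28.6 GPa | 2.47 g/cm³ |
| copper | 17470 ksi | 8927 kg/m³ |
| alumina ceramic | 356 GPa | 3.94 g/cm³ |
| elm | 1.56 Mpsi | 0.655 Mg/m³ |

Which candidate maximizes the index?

alumina ceramic

Convert each candidate to consistent units, then evaluate M:
  titanium alloy: E = 112.5 GPa, ρ = 4485 kg/m³
  CFRP laminate: E = 129.0 GPa, ρ = 1544 kg/m³
  concrete: E = 28.60 GPa, ρ = 2470 kg/m³
  copper: E = 120.5 GPa, ρ = 8927 kg/m³
  alumina ceramic: E = 356.0 GPa, ρ = 3940 kg/m³
  elm: E = 10.76 GPa, ρ = 655.0 kg/m³
  alumina ceramic: M = 90.4 MN·m/kg
  CFRP laminate: M = 83.5 MN·m/kg
  titanium alloy: M = 25.1 MN·m/kg
  elm: M = 16.4 MN·m/kg
  copper: M = 13.5 MN·m/kg
  concrete: M = 11.6 MN·m/kg
Alumina ceramic has the largest M.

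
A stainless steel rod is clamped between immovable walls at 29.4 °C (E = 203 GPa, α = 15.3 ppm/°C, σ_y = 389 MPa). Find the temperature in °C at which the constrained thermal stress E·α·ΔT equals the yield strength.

E·α·ΔT = 389.0 MPa ⇒ ΔT = 389.0 / (203.0×10³ × 15.3×10⁻⁶) = 125.2 K.
T = 29.4 + 125.2 = 154.6 °C.

155 °C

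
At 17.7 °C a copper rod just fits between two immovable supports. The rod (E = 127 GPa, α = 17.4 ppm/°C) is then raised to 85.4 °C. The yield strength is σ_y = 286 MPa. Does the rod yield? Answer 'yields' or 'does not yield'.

ΔT = 67.70 K. Constrained thermal stress σ = E·α·ΔT = 127.0×10³ MPa × 17.4×10⁻⁶ × 67.70 = 150 MPa (compressive).
Compare to σ_y = 286 MPa: σ < σ_y, so it does not yield.

does not yield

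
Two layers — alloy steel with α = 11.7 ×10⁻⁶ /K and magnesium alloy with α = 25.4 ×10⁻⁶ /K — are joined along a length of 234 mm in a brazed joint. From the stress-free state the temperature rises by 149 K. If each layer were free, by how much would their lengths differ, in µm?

Δα = |11.7 − 25.4|×10⁻⁶/K = 13.7×10⁻⁶/K.
ΔL_mismatch = Δα·L·ΔT = 13.7×10⁻⁶ × 234.0 mm × 149.0 K = 478 µm.

478 µm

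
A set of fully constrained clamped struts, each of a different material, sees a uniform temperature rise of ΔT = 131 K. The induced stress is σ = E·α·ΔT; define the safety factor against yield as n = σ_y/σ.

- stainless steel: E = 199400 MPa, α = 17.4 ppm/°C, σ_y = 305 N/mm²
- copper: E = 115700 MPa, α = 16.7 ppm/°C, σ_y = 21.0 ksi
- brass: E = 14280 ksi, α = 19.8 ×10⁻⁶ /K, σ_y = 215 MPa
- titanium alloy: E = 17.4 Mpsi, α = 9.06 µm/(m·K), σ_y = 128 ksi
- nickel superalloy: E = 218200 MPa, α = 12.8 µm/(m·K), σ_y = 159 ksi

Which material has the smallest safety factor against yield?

copper

With everything in SI (GPa, ×10⁻⁶/K, MPa):
  stainless steel: E = 199.4, α = 17.4, σ_y = 305.0 → σ = 455 MPa, n = 0.671
  copper: E = 115.7, α = 16.7, σ_y = 144.8 → σ = 253 MPa, n = 0.572
  brass: E = 98.46, α = 19.8, σ_y = 215.0 → σ = 255 MPa, n = 0.842
  titanium alloy: E = 120.0, α = 9.06, σ_y = 882.5 → σ = 142 MPa, n = 6.20
  nickel superalloy: E = 218.2, α = 12.8, σ_y = 1096 → σ = 366 MPa, n = 3.00
Smallest n: copper with n = 0.572.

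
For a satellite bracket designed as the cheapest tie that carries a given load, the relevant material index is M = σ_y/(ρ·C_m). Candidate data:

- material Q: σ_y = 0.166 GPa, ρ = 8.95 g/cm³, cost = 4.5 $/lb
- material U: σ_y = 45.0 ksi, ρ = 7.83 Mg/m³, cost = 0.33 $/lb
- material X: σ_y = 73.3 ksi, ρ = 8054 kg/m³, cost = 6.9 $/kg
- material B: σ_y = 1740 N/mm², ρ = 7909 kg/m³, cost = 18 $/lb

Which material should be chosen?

Convert each candidate to consistent units, then evaluate M:
  material Q: σ_y = 166.0 MPa, ρ = 8950 kg/m³, cost = 9.921 $/kg
  material U: σ_y = 310.3 MPa, ρ = 7830 kg/m³, cost = 0.7275 $/kg
  material X: σ_y = 505.4 MPa, ρ = 8054 kg/m³, cost = 6.900 $/kg
  material B: σ_y = 1740 MPa, ρ = 7909 kg/m³, cost = 39.68 $/kg
  material U: M = 54.5 kN·m per $
  material X: M = 9.09 kN·m per $
  material B: M = 5.54 kN·m per $
  material Q: M = 1.87 kN·m per $
Material U has the largest M.

material U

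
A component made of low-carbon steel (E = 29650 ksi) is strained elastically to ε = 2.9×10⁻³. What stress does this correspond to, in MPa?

593 MPa

E = 29650 ksi = 204.4 GPa.
σ = E·ε = 204400 MPa × 2.9×10⁻³ = 593 MPa.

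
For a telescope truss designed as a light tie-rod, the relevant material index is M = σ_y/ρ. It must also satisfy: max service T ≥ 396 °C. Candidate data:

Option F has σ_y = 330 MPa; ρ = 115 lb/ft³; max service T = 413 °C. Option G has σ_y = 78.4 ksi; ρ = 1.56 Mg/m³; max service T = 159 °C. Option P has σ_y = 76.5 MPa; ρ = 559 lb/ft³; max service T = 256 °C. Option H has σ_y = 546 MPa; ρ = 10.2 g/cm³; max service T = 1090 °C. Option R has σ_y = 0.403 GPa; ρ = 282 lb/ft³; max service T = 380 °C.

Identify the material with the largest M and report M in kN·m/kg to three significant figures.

Screen on constraints: max service T ≥ 396 °C. Survivors: option F, option H.
Putting every candidate on a common basis:
  option F: σ_y = 330.0 MPa, ρ = 1842 kg/m³
  option H: σ_y = 546.0 MPa, ρ = 10200 kg/m³
  option F: M = 179 kN·m/kg
  option H: M = 53.5 kN·m/kg
Option F has the largest M.

option F, M = 179 kN·m/kg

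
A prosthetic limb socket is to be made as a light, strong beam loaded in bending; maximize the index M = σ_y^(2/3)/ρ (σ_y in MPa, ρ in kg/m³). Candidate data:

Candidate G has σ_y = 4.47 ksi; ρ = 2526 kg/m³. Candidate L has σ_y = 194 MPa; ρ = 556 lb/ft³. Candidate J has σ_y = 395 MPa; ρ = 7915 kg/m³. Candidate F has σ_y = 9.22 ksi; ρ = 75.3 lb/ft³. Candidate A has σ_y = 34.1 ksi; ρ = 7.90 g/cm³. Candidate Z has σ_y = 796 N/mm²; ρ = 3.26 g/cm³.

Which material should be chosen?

Normalizing units and computing the index:
  candidate G: σ_y = 30.82 MPa, ρ = 2526 kg/m³
  candidate L: σ_y = 194.0 MPa, ρ = 8906 kg/m³
  candidate J: σ_y = 395.0 MPa, ρ = 7915 kg/m³
  candidate F: σ_y = 63.57 MPa, ρ = 1206 kg/m³
  candidate A: σ_y = 235.1 MPa, ρ = 7900 kg/m³
  candidate Z: σ_y = 796.0 MPa, ρ = 3260 kg/m³
  candidate Z: M = 26.3×10⁻³
  candidate F: M = 13.2×10⁻³
  candidate J: M = 6.80×10⁻³
  candidate A: M = 4.82×10⁻³
  candidate G: M = 3.89×10⁻³
  candidate L: M = 3.76×10⁻³
Candidate Z ranks first.

candidate Z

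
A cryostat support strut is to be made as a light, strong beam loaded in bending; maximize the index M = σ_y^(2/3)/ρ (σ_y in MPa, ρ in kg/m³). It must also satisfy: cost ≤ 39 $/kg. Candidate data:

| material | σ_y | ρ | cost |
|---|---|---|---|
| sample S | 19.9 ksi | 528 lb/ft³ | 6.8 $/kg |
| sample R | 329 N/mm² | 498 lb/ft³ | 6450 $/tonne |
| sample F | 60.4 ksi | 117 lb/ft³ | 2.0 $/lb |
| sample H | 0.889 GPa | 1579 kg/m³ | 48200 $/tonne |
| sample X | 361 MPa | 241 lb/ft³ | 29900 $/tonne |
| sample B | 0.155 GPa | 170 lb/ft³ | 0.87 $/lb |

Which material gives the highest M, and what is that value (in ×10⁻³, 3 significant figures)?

sample F, M = 29.8×10⁻³

Screen on constraints: cost ≤ 39 $/kg. Survivors: sample S, sample R, sample F, sample X, sample B.
Normalizing units and computing the index:
  sample S: σ_y = 137.2 MPa, ρ = 8458 kg/m³
  sample R: σ_y = 329.0 MPa, ρ = 7977 kg/m³
  sample F: σ_y = 416.4 MPa, ρ = 1874 kg/m³
  sample X: σ_y = 361.0 MPa, ρ = 3860 kg/m³
  sample B: σ_y = 155.0 MPa, ρ = 2723 kg/m³
  sample F: M = 29.8×10⁻³
  sample X: M = 13.1×10⁻³
  sample B: M = 10.6×10⁻³
  sample R: M = 5.97×10⁻³
  sample S: M = 3.15×10⁻³
Sample F has the largest M.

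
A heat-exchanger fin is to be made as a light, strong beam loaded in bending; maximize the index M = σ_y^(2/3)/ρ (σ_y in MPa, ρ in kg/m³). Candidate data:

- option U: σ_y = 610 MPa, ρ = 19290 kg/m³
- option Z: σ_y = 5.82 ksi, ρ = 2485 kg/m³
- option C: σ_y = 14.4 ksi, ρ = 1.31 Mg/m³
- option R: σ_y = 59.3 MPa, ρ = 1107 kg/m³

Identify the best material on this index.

option C

Convert each candidate to consistent units, then evaluate M:
  option U: σ_y = 610.0 MPa, ρ = 19290 kg/m³
  option Z: σ_y = 40.13 MPa, ρ = 2485 kg/m³
  option C: σ_y = 99.28 MPa, ρ = 1310 kg/m³
  option R: σ_y = 59.30 MPa, ρ = 1107 kg/m³
  option C: M = 16.4×10⁻³
  option R: M = 13.7×10⁻³
  option Z: M = 4.72×10⁻³
  option U: M = 3.73×10⁻³
Highest index: option C.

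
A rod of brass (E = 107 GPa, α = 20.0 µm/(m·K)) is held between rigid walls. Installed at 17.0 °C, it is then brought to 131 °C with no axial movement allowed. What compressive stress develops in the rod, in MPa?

244 MPa

ΔT = 114.0 K. Constrained thermal stress σ = E·α·ΔT = 107.0×10³ MPa × 20.0×10⁻⁶ × 114.0 = 244 MPa (compressive).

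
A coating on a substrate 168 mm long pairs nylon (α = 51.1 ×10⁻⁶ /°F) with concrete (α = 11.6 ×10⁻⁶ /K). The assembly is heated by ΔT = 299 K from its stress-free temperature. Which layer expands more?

nylon

nylon: α = 51.1×10⁻⁶/°F × 9/5 = 92.0×10⁻⁶/K.
α(nylon) = 92.0×10⁻⁶/K vs α(concrete) = 11.6×10⁻⁶/K.
Higher α expands more for the same ΔT: nylon.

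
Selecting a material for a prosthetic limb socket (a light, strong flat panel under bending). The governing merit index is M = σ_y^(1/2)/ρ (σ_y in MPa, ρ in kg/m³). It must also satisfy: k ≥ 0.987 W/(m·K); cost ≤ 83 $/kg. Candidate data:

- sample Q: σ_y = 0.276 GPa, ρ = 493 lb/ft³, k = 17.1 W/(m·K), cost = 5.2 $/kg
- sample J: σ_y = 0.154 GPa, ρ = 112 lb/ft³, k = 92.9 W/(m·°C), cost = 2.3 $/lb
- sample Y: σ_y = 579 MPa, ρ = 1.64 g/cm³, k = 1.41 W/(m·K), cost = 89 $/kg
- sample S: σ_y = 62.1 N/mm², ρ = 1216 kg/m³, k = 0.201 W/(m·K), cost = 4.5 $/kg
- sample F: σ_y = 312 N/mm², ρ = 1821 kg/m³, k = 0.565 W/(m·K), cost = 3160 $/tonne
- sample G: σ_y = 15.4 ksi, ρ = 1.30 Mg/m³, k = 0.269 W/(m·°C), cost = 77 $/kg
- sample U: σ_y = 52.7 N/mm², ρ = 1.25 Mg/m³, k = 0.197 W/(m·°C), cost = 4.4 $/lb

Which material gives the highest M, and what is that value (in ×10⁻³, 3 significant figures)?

Screen on constraints: k ≥ 0.987 W/(m·K); cost ≤ 83 $/kg. Survivors: sample Q, sample J.
Normalizing units and computing the index:
  sample Q: σ_y = 276.0 MPa, ρ = 7897 kg/m³
  sample J: σ_y = 154.0 MPa, ρ = 1794 kg/m³
  sample J: M = 6.92×10⁻³
  sample Q: M = 2.10×10⁻³
The maximum is for sample J.

sample J, M = 6.92×10⁻³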